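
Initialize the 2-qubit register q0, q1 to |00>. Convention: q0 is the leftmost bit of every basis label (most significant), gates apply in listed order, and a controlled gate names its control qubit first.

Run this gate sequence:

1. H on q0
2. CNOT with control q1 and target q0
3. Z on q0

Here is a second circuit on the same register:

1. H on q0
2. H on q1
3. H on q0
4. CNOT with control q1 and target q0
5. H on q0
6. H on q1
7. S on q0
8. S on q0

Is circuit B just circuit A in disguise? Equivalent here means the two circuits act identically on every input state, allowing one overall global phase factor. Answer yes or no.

No — the two circuits implement different unitaries, even allowing a global phase.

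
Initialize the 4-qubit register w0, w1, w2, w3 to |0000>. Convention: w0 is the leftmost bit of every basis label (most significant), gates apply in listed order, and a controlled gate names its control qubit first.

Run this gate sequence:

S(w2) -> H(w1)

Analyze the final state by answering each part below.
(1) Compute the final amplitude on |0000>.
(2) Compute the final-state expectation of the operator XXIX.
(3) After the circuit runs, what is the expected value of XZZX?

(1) The amplitude on |0000> is sqrt(2)/2.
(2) In the final state, XXIX has expectation 0.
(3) The expectation value of XZZX is 0.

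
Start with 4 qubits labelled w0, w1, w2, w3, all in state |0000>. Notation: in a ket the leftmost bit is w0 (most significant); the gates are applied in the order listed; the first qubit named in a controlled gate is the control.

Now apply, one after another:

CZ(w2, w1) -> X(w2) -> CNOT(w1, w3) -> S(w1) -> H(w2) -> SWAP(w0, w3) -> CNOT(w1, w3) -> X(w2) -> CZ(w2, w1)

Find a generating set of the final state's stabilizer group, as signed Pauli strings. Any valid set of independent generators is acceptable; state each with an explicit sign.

The stabilizer group can be generated by -IIXI, +ZIII, +IZII, +IIIZ, among other valid generating sets.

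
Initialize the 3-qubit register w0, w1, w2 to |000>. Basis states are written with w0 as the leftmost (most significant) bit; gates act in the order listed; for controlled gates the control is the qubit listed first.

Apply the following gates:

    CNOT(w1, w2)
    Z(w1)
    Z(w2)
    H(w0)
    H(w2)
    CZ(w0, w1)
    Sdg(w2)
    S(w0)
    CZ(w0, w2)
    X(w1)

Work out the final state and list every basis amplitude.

The final amplitudes are 0 on |000>, 0 on |001>, 1/2 on |010>, -I/2 on |011>, 0 on |100>, 0 on |101>, I/2 on |110>, -1/2 on |111>.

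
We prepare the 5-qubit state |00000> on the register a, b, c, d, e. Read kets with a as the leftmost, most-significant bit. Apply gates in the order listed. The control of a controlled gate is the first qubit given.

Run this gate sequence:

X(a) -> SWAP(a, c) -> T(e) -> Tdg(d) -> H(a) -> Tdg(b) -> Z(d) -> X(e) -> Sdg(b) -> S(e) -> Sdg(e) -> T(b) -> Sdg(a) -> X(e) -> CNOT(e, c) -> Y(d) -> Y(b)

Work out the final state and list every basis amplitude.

The final amplitudes are -sqrt(2)/2 on |01110>, sqrt(2)*I/2 on |11110>, and 0 on every other basis state.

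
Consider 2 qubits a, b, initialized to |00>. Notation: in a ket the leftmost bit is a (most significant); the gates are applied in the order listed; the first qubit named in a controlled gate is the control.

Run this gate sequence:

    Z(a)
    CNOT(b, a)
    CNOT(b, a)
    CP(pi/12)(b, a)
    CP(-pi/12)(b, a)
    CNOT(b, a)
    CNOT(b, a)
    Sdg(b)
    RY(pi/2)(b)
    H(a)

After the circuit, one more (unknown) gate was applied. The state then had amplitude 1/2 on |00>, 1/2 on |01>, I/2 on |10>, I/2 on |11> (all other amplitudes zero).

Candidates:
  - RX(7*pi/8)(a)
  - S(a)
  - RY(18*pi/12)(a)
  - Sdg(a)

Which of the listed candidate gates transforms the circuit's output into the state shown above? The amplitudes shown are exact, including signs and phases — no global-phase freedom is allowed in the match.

The applied gate was S(a). Key observation: steps 2-7 multiply out to the identity, so the circuit reduces to the remaining gates.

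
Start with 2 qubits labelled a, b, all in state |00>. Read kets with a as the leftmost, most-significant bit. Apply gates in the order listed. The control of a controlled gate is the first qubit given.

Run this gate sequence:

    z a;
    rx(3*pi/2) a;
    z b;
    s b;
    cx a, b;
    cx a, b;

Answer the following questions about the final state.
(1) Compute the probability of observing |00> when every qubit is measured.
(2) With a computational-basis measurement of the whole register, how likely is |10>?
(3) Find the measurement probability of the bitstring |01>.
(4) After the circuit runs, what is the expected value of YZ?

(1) The probability of measuring |00> is 1/2. Key observation: gates 5-6 undo each other exactly, leaving only the rest of the circuit to track.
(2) A full measurement returns |10> with probability 1/2.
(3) A full measurement returns |01> with probability 0.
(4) In the final state, YZ has expectation 1.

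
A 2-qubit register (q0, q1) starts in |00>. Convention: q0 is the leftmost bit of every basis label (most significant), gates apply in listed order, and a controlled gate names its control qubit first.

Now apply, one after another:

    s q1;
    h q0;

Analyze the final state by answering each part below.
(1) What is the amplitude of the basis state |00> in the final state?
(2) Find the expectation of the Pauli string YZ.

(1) The final state's coefficient on |00> equals sqrt(2)/2.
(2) In the final state, YZ has expectation 0.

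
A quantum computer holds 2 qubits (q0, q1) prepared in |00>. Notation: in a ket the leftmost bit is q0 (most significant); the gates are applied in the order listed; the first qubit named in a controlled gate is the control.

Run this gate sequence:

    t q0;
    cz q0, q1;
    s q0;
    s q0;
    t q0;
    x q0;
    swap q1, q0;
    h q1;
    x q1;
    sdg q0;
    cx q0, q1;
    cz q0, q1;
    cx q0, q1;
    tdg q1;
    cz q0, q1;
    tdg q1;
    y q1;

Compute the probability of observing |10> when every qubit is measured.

Outcome |10> occurs with probability 0.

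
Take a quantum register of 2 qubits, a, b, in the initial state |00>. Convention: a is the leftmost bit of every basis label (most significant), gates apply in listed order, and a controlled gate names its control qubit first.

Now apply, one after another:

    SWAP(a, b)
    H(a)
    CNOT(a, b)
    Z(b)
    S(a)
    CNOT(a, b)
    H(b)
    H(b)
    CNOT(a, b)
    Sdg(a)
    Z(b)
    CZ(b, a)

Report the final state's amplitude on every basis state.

The final amplitudes are sqrt(2)/2 on |00>, 0 on |01>, 0 on |10>, -sqrt(2)/2 on |11>. Key observation: steps 4-11 multiply out to the identity, so the circuit reduces to the remaining gates.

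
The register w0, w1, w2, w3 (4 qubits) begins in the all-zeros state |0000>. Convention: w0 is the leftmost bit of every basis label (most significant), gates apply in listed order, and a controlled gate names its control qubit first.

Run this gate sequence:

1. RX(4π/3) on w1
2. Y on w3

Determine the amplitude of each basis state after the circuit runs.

The resulting statevector has amplitude -I/2 on |0001>, sqrt(3)/2 on |0101>, and 0 on every other basis state.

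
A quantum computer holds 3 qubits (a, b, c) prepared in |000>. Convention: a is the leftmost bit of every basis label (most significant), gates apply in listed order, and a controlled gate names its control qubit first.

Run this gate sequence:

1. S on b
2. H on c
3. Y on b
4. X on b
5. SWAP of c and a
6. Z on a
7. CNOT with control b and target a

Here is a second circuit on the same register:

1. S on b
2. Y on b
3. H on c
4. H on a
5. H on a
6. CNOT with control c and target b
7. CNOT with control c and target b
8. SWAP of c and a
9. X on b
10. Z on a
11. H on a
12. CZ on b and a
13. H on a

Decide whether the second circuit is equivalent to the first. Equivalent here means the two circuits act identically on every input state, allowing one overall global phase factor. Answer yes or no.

Yes: on every input state the two circuits agree up to one overall phase factor.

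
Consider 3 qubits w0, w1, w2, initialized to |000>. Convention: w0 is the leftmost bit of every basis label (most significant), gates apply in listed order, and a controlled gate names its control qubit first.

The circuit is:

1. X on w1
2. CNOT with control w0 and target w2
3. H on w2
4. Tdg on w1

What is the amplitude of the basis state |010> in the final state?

The final state's coefficient on |010> equals -sqrt(2)*exp(3*I*pi/4)/2.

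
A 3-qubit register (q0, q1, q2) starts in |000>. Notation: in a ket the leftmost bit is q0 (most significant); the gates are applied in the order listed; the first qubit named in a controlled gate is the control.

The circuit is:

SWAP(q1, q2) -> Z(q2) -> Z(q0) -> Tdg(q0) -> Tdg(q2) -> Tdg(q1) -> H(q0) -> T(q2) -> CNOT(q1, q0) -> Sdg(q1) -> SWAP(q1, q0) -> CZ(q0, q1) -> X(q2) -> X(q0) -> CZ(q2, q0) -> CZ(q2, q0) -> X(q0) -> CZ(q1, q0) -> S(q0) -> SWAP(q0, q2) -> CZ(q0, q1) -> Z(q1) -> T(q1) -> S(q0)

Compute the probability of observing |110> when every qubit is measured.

A full measurement returns |110> with probability 1/2. Key observation: the block from step 14 through step 17 cancels to the identity and can be dropped.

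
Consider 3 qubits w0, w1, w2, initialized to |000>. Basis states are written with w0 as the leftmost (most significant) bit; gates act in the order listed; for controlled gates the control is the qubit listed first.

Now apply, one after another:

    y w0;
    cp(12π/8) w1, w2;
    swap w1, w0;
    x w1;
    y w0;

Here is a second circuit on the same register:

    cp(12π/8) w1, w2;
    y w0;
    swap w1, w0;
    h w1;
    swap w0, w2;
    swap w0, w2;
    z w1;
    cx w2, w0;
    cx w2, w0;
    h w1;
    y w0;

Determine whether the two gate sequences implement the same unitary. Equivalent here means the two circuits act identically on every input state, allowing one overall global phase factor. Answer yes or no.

Yes, they are equivalent — the unitaries differ by at most a global phase.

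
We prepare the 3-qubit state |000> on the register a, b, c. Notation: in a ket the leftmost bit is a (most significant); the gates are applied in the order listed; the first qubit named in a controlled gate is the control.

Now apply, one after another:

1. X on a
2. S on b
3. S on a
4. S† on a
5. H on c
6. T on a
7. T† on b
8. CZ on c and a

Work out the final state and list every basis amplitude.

The final amplitudes are sqrt(2)*exp(I*pi/4)/2 on |100>, -sqrt(2)*exp(I*pi/4)/2 on |101>, and 0 on every other basis state.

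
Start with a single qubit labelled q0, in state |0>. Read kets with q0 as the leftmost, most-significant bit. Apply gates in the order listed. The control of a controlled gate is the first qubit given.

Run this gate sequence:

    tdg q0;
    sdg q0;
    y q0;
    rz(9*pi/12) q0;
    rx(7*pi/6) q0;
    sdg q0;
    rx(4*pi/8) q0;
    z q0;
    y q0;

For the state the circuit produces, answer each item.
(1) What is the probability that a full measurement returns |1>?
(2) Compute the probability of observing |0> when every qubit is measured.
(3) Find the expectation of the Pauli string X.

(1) The probability of measuring |1> is 1/2.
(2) A full measurement returns |0> with probability 1/2.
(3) The observable X averages to -1/2.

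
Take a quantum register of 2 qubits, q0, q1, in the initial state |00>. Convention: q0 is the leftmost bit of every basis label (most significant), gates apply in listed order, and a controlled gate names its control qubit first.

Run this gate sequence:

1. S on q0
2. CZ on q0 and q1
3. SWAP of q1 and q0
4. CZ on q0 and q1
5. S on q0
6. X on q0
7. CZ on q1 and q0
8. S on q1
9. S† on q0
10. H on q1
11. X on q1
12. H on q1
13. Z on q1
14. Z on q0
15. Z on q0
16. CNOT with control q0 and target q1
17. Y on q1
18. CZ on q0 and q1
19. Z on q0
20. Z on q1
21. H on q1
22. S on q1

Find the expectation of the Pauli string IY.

The expectation value of IY is 1.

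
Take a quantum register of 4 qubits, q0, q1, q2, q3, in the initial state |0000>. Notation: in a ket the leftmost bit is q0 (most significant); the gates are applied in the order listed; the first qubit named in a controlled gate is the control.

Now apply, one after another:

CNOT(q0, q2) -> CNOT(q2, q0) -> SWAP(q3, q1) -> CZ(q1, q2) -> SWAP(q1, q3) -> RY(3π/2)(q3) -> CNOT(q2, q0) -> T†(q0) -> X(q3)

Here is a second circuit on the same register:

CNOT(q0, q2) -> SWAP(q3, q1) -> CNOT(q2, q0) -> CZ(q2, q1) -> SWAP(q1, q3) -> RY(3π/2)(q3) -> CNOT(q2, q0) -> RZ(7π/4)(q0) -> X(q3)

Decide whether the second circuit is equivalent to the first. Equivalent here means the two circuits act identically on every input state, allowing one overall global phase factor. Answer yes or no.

Yes: on every input state the two circuits agree up to one overall phase factor.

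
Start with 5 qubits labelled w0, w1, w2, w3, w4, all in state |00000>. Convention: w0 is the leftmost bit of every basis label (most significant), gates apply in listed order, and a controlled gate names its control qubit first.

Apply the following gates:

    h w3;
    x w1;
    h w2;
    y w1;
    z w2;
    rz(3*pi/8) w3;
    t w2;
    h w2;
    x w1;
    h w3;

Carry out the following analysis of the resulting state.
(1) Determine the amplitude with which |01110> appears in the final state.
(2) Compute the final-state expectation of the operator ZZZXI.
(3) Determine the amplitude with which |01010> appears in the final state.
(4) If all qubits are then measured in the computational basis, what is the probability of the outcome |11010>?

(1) The amplitude on |01110> is (-1 - exp(I*pi/4) + exp(5*I*pi/8) + exp(3*I*pi/8))*exp(5*I*pi/16)/4.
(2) The observable ZZZXI averages to 0.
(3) The amplitude on |01010> is (-1 - exp(5*I*pi/8) + exp(I*pi/4) + exp(3*I*pi/8))*exp(5*I*pi/16)/4.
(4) The probability of measuring |11010> is 0.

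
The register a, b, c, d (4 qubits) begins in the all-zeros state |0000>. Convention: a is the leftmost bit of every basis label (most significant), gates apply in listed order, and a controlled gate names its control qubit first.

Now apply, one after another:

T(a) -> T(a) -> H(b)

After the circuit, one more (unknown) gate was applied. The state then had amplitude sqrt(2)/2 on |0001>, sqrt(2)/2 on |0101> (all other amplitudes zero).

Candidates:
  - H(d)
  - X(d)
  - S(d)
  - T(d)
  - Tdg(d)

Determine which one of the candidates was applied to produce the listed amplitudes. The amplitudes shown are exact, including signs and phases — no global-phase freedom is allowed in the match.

The unique candidate consistent with the amplitudes is X(d).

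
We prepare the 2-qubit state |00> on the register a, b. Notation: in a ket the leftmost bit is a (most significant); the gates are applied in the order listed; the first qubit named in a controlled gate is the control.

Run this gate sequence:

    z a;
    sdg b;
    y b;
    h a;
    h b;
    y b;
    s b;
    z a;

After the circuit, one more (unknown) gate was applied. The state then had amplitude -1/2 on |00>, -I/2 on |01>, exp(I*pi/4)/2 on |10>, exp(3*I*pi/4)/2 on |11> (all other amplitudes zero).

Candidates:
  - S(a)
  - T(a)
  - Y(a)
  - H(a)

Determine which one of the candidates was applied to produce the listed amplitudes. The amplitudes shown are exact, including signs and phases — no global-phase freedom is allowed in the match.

It was T(a) that produced the state shown.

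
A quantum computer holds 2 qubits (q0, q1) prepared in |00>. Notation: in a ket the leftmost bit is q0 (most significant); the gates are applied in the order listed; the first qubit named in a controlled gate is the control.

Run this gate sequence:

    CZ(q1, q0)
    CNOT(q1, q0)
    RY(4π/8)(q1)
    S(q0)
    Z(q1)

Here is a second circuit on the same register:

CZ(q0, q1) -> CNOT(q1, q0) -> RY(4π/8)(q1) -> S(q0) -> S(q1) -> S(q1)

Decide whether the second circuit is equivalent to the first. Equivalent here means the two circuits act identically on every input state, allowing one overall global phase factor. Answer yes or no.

Yes: on every input state the two circuits agree up to one overall phase factor.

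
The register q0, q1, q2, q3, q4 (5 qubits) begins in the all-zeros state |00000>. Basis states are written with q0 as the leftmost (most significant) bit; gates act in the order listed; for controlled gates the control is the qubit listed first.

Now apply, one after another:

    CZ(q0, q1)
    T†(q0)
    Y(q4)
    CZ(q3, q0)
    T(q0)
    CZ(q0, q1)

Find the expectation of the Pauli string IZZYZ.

The observable IZZYZ averages to 0.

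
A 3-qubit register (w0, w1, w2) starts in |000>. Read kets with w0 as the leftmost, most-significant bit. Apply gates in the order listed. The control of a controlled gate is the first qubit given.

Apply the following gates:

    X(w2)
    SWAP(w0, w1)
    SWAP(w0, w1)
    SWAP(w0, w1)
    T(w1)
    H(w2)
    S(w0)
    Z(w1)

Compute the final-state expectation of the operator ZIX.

The observable ZIX averages to -1. Key observation: the block from step 2 through step 3 cancels to the identity and can be dropped.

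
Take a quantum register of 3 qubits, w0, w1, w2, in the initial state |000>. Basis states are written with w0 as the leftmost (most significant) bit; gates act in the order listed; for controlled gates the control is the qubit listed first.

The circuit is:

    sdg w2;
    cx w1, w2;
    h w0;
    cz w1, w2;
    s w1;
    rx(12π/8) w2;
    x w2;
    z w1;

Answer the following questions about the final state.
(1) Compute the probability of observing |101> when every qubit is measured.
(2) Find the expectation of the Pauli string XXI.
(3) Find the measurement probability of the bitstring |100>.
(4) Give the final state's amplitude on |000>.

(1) The probability of measuring |101> is 1/4.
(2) In the final state, XXI has expectation 0.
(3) A full measurement returns |100> with probability 1/4.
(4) The final state's coefficient on |000> equals -I/2.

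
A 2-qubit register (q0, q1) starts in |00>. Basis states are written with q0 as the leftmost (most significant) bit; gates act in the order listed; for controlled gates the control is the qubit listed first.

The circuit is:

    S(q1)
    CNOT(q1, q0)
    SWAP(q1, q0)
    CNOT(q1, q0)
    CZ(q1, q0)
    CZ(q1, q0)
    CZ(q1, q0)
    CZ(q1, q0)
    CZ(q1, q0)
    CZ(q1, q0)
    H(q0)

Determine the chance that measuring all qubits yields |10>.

A full measurement returns |10> with probability 1/2. Key observation: the block from step 5 through step 10 cancels to the identity and can be dropped.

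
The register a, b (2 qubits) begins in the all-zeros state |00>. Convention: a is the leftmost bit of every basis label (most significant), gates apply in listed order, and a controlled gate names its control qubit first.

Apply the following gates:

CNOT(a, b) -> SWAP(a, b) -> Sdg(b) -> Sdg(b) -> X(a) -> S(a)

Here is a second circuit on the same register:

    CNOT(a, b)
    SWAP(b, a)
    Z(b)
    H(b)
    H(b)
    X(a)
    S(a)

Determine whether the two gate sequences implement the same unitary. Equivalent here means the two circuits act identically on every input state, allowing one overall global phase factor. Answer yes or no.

Yes — the two circuits implement the same unitary up to a global phase.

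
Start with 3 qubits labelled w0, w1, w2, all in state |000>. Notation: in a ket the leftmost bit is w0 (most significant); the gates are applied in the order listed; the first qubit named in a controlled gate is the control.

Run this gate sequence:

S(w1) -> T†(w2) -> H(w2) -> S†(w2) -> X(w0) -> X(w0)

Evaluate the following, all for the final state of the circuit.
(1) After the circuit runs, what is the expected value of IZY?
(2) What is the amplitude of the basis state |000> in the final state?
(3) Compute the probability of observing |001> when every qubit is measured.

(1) The expectation value of IZY is -1. Key observation: the block from step 5 through step 6 cancels to the identity and can be dropped.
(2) |000> carries amplitude sqrt(2)/2 in the final state.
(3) Outcome |001> occurs with probability 1/2.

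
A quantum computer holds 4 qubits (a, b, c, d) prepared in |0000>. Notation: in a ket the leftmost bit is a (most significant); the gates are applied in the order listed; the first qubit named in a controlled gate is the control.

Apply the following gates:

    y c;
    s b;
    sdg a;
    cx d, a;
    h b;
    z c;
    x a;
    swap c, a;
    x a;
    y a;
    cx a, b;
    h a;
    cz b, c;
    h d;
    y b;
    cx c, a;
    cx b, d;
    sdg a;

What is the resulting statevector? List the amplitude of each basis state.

The final amplitudes are 0 on |0000>, 0 on |0001>, -sqrt(2)*I/4 on |0010>, -sqrt(2)*I/4 on |0011>, 0 on |0100>, 0 on |0101>, -sqrt(2)*I/4 on |0110>, -sqrt(2)*I/4 on |0111>, 0 on |1000>, 0 on |1001>, sqrt(2)/4 on |1010>, sqrt(2)/4 on |1011>, 0 on |1100>, 0 on |1101>, sqrt(2)/4 on |1110>, sqrt(2)/4 on |1111>.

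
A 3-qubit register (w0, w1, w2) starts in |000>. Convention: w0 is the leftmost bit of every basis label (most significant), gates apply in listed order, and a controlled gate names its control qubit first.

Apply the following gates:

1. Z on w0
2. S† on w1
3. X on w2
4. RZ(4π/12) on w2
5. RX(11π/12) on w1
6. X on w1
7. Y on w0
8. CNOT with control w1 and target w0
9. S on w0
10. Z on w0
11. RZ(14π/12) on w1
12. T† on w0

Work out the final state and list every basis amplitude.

The resulting statevector has amplitude (-sqrt(sqrt(2) + 2)/4 + sqrt(6 - 3*sqrt(2))/4)*exp(I*pi/4) on |011>, (sqrt(2 - sqrt(2))/4 + sqrt(3*sqrt(2) + 6)/4)*exp(5*I*pi/6) on |101>, and 0 on every other basis state.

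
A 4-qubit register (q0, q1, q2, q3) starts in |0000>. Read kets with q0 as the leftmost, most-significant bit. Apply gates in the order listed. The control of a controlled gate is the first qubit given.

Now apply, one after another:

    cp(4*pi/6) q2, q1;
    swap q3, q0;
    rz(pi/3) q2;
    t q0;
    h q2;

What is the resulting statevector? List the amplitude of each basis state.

The resulting statevector has amplitude -sqrt(2)*exp(5*I*pi/6)/2 on |0000>, -sqrt(2)*exp(5*I*pi/6)/2 on |0010>, and 0 on every other basis state.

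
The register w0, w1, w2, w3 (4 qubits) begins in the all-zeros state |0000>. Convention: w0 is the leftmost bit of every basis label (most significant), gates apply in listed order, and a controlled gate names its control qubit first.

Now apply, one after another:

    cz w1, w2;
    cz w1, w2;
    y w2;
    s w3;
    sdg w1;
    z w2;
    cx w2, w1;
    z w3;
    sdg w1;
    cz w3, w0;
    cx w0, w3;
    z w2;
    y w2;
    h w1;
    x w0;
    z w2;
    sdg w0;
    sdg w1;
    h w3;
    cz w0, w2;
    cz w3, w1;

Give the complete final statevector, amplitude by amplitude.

The final amplitudes are -1/2 on |1000>, -1/2 on |1001>, -I/2 on |1100>, I/2 on |1101>, and 0 on every other basis state.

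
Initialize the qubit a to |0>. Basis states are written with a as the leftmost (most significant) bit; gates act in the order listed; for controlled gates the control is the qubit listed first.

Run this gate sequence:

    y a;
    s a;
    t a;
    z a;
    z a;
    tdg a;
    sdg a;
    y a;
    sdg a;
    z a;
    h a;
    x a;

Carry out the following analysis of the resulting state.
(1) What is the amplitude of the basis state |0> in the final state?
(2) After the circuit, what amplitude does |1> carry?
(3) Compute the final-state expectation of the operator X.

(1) The amplitude on |0> is sqrt(2)/2. Key observation: gates 1-8 undo each other exactly, leaving only the rest of the circuit to track.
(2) The final state's coefficient on |1> equals sqrt(2)/2.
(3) The observable X averages to 1.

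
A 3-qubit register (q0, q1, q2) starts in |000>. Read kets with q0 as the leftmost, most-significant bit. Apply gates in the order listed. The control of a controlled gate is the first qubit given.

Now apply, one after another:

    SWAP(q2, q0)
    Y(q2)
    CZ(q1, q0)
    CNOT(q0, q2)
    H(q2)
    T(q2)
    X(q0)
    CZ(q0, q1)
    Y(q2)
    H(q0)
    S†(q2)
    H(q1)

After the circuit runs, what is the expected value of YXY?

The observable YXY averages to 0.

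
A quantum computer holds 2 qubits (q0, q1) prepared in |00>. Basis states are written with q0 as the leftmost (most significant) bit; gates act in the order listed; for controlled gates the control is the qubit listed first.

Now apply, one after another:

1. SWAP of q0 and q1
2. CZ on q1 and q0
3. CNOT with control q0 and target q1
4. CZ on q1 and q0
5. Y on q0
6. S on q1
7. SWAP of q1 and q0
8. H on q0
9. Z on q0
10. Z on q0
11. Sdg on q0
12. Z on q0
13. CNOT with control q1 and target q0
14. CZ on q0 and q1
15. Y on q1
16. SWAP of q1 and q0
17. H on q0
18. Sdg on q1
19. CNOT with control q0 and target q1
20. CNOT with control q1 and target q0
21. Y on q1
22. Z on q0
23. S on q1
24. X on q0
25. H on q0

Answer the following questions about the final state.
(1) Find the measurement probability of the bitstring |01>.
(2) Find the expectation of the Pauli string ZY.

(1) A full measurement returns |01> with probability 0.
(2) In the final state, ZY has expectation 1.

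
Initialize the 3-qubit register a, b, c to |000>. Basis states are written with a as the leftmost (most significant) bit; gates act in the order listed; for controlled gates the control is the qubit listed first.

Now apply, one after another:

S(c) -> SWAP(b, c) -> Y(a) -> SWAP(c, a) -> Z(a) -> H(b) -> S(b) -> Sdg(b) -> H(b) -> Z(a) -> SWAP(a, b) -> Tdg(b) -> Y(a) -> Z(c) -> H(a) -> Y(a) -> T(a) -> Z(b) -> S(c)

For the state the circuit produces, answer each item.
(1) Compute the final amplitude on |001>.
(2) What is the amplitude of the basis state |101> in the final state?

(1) The amplitude on |001> is -sqrt(2)/2. Key observation: gates 5-10 undo each other exactly, leaving only the rest of the circuit to track.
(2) |101> carries amplitude -sqrt(2)*exp(I*pi/4)/2 in the final state.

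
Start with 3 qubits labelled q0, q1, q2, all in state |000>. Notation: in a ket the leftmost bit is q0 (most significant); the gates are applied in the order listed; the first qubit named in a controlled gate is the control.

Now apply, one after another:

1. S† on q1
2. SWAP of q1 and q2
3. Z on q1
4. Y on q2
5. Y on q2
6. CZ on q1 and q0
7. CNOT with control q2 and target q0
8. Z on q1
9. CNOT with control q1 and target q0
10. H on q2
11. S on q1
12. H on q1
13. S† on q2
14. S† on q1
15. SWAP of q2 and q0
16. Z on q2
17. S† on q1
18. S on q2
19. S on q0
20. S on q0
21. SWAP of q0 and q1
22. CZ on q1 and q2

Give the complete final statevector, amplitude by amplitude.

After the circuit, the state carries amplitude 1/2 on |000>, 0 on |001>, I/2 on |010>, 0 on |011>, -1/2 on |100>, 0 on |101>, -I/2 on |110>, 0 on |111>.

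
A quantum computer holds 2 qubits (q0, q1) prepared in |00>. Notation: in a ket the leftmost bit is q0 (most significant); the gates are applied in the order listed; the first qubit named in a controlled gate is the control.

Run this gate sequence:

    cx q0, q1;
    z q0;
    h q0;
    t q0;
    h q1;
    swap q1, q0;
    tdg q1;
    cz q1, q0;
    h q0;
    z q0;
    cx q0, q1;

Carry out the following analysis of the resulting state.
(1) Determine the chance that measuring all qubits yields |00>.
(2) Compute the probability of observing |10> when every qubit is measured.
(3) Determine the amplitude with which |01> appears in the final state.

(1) The probability of measuring |00> is 1/2.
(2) A full measurement returns |10> with probability 1/2.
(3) |01> carries amplitude 0 in the final state.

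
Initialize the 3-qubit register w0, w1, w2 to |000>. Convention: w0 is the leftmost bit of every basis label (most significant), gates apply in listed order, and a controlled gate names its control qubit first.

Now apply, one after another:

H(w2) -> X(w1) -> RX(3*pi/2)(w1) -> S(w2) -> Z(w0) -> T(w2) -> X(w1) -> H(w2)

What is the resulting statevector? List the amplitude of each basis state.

After the circuit, the state carries amplitude sqrt(2)*(-1 - exp(3*I*pi/4))/4 on |000>, sqrt(2)*(-1 + exp(3*I*pi/4))/4 on |001>, sqrt(2)*(-I + exp(I*pi/4))/4 on |010>, sqrt(2)*(-I - exp(I*pi/4))/4 on |011>, 0 on |100>, 0 on |101>, 0 on |110>, 0 on |111>.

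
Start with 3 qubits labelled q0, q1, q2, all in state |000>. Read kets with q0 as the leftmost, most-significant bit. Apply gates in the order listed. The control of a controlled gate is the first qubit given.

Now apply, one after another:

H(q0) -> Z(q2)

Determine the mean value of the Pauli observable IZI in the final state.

The observable IZI averages to 1.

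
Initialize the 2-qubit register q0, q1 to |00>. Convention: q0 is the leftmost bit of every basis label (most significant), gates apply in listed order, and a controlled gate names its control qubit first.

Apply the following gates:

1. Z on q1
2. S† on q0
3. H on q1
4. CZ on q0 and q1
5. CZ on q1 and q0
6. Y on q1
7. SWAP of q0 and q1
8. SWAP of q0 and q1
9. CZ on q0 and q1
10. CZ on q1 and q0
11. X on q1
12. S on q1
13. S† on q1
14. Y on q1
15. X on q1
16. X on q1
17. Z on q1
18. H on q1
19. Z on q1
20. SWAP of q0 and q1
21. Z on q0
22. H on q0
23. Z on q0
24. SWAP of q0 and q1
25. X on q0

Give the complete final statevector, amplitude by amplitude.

The final amplitudes are 0 on |00>, 0 on |01>, -sqrt(2)/2 on |10>, -sqrt(2)/2 on |11>.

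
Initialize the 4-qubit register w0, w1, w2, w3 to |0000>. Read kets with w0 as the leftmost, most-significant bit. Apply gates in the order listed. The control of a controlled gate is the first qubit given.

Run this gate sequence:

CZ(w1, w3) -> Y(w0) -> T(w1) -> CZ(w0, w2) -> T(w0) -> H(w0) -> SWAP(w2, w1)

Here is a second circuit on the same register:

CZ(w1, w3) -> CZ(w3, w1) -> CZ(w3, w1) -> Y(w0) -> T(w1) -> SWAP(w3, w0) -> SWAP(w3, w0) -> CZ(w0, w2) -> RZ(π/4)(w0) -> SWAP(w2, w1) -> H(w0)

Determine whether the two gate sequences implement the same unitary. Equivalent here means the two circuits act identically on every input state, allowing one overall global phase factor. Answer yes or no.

Yes, they are equivalent — the unitaries differ by at most a global phase.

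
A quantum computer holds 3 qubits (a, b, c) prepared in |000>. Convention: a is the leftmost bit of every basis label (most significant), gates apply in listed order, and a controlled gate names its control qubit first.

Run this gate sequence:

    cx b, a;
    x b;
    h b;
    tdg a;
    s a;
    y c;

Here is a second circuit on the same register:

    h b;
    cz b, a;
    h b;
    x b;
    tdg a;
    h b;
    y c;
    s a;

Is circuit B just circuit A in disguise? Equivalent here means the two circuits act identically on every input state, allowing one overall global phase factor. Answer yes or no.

No — the two circuits implement different unitaries, even allowing a global phase.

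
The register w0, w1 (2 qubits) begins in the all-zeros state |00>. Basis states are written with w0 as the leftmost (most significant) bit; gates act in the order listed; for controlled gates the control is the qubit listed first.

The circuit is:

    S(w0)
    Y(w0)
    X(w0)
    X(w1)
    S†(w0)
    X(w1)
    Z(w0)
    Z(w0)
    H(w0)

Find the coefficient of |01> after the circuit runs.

The final state's coefficient on |01> equals 0.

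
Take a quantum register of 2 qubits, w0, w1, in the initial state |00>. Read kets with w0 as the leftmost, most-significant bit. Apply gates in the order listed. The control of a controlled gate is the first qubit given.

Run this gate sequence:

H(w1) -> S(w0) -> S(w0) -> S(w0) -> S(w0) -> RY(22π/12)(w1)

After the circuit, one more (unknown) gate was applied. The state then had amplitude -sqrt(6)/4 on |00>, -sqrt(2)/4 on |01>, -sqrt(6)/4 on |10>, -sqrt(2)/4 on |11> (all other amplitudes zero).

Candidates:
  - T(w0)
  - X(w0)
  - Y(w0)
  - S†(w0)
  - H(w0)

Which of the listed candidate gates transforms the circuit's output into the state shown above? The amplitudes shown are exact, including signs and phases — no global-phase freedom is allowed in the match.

The applied gate was H(w0). Key observation: the block from step 2 through step 5 cancels to the identity and can be dropped.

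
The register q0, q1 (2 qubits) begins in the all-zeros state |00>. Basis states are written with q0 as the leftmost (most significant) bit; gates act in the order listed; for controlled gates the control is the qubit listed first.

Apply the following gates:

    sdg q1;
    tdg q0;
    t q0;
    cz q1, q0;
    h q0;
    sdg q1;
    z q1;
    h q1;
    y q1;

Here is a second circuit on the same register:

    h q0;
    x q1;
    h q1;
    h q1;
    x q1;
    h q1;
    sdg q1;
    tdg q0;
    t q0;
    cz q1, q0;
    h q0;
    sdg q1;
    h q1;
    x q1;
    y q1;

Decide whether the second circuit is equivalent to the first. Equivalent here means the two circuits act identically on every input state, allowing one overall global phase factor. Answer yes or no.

No, they are not equivalent — no single phase factor reconciles the two unitaries.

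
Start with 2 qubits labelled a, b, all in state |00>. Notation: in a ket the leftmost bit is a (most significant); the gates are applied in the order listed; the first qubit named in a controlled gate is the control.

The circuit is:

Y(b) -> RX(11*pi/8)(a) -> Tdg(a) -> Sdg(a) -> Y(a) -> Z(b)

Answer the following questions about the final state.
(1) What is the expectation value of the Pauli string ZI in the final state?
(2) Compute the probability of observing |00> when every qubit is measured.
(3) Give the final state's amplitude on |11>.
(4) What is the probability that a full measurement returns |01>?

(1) The expectation value of ZI is sqrt(2 - sqrt(2))/2.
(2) A full measurement returns |00> with probability 0.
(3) The final state's coefficient on |11> equals -cos(5*pi/16).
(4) A full measurement returns |01> with probability sin(5*pi/16)**2.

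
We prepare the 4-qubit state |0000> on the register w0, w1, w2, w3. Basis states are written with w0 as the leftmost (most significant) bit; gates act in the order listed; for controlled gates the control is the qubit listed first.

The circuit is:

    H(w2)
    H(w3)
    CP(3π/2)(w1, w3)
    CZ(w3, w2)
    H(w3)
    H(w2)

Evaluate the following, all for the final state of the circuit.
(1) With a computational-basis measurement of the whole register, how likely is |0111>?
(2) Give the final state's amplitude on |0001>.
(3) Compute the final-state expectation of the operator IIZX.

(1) The probability of measuring |0111> is 0.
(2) The amplitude on |0001> is 1/2.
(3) In the final state, IIZX has expectation 1.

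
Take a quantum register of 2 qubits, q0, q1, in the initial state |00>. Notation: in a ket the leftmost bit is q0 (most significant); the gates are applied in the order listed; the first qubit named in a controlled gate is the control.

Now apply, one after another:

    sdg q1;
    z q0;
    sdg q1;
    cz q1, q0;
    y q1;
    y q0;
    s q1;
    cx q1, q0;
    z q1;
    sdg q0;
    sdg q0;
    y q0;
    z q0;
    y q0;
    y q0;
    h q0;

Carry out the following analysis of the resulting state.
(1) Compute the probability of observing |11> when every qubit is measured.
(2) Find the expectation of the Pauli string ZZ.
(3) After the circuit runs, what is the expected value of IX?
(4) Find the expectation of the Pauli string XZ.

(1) The probability of measuring |11> is 1/2.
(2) The expectation value of ZZ is 0.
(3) The expectation value of IX is 0.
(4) The observable XZ averages to 1.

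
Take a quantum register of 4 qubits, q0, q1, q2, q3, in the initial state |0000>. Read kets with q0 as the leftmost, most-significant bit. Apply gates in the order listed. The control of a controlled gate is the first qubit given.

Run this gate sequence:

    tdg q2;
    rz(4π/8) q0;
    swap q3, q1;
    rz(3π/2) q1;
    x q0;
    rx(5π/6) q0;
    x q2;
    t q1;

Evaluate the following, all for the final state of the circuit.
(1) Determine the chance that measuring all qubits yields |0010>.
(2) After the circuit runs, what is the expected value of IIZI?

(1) The probability of measuring |0010> is sqrt(3)/4 + 1/2.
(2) The observable IIZI averages to -1.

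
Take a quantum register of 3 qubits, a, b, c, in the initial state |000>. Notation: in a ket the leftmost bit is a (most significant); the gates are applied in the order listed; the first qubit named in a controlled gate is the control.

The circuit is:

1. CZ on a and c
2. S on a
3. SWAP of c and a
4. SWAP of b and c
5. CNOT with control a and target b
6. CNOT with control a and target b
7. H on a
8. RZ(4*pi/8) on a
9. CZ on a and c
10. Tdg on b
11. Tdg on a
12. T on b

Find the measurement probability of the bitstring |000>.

The probability of measuring |000> is 1/2. Key observation: steps 5-6 multiply out to the identity, so the circuit reduces to the remaining gates.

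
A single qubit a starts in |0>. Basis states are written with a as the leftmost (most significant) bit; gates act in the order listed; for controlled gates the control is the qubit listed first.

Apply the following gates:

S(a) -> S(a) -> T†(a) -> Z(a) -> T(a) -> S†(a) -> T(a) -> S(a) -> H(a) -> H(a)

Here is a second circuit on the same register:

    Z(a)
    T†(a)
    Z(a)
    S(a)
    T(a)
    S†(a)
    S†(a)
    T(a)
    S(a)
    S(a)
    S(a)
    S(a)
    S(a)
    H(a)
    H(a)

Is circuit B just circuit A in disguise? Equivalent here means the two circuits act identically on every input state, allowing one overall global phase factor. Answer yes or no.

Yes: on every input state the two circuits agree up to one overall phase factor.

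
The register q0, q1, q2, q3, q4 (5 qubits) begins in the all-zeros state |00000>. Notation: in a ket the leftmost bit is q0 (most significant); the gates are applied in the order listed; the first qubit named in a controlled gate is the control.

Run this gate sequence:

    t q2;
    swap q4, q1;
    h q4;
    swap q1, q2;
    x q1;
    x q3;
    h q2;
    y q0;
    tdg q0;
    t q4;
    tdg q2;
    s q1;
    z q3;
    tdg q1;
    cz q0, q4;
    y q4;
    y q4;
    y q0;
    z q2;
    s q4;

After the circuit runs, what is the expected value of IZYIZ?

The expectation value of IZYIZ is 0.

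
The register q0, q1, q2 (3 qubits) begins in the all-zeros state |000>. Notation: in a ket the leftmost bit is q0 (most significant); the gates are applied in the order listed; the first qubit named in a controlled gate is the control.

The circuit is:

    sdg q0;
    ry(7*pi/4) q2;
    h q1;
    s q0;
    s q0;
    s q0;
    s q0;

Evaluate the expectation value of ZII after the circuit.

In the final state, ZII has expectation 1. Key observation: the block from step 4 through step 7 cancels to the identity and can be dropped.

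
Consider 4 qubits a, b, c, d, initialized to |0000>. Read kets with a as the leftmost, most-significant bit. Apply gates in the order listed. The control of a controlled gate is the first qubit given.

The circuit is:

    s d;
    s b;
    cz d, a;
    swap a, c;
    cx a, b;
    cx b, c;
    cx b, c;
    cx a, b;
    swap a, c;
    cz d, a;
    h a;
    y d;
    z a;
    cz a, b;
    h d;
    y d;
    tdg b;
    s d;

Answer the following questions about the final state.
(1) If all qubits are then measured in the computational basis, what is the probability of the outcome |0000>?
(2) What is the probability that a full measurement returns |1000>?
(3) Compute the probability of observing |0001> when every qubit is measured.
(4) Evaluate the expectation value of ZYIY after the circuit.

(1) Outcome |0000> occurs with probability 1/4.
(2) A full measurement returns |1000> with probability 1/4.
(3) Outcome |0001> occurs with probability 1/4.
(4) In the final state, ZYIY has expectation 0.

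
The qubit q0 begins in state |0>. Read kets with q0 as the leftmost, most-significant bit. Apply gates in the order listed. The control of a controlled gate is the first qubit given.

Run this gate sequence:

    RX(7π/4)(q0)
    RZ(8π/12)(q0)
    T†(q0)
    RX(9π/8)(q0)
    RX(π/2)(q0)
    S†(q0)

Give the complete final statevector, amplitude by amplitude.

The final amplitudes are sqrt(2)*sqrt(sqrt(2)/4 + 1/2)*exp(-I*pi/3)*sin(7*pi/16)/2 + sqrt(2)*sqrt(sqrt(2)/4 + 1/2)*exp(-I*pi/3)*cos(7*pi/16)/2 - sqrt(2)*sqrt(1/2 - sqrt(2)/4)*exp(I*pi/12)*sin(7*pi/16)/2 + sqrt(2)*sqrt(1/2 - sqrt(2)/4)*exp(I*pi/12)*cos(7*pi/16)/2 on |0>, sqrt(2)*sqrt(sqrt(2)/4 + 1/2)*exp(-I*pi/3)*sin(7*pi/16)/2 + sqrt(2)*sqrt(1/2 - sqrt(2)/4)*exp(I*pi/12)*cos(7*pi/16)/2 + sqrt(2)*sqrt(1/2 - sqrt(2)/4)*exp(I*pi/12)*sin(7*pi/16)/2 - sqrt(2)*sqrt(sqrt(2)/4 + 1/2)*exp(-I*pi/3)*cos(7*pi/16)/2 on |1>.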